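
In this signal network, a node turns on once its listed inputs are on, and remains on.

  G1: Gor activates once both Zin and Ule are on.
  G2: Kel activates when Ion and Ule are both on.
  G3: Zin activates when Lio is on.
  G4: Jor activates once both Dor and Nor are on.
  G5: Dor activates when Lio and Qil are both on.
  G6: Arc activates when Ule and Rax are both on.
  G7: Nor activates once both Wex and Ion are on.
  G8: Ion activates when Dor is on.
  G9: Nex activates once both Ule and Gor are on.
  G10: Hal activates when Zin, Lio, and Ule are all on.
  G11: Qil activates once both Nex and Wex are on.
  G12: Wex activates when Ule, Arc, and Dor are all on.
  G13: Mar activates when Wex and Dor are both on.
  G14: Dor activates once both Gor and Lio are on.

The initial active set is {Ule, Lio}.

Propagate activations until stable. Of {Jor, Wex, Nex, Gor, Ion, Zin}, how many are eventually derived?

4

Lio is on, so Zin activates (G3).
Zin and Ule are on, so Gor activates (G1).
Ule and Gor are on, so Nex activates (G9).
G14: Gor and Lio on → Dor on.
Dor is on, so Ion activates (G8).
Jor would need Dor and Nor (G4), but Nor never turns on.
Wex would need Ule, Arc, and Dor (G12), but Arc never turns on.
Nex: reached.
Gor: reached.
Ion: reached.
Zin: reached.
Reached: Nex, Gor, Ion, and Zin — 4 of the 6.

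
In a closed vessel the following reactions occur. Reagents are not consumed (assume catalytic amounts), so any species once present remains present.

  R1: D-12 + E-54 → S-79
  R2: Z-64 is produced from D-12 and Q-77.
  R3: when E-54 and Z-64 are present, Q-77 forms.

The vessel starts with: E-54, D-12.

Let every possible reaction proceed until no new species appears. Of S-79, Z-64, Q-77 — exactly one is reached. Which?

S-79

D-12 and E-54 present → S-79 forms (R1).
Q-77 would need E-54 and Z-64 (R3), but Z-64 never forms. Z-64 would need D-12 and Q-77 (R2), but Q-77 never forms.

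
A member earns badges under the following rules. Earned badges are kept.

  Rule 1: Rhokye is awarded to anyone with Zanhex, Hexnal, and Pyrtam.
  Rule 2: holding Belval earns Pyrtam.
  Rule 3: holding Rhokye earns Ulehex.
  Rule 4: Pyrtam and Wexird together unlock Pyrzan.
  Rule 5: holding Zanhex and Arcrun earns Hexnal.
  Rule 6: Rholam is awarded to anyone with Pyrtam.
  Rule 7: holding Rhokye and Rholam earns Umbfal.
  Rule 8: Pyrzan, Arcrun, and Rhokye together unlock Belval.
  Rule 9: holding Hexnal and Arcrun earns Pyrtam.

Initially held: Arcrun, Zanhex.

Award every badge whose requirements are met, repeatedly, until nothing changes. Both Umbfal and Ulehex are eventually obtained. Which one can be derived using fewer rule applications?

Ulehex

Ulehex: With Zanhex and Arcrun, Hexnal is earned (Rule 5). With Hexnal and Arcrun, Pyrtam is earned (Rule 9). With Zanhex, Hexnal, and Pyrtam, Rhokye is earned (Rule 1). With Rhokye, Ulehex is earned (Rule 3). [4 rule applications]
Umbfal: With Zanhex and Arcrun, Hexnal is earned (Rule 5). With Hexnal and Arcrun, Pyrtam is earned (Rule 9). With Zanhex, Hexnal, and Pyrtam, Rhokye is earned (Rule 1). With Pyrtam, Rholam is earned (Rule 6). With Rhokye and Rholam, Umbfal is earned (Rule 7). [5 rule applications]
Ulehex needs fewer.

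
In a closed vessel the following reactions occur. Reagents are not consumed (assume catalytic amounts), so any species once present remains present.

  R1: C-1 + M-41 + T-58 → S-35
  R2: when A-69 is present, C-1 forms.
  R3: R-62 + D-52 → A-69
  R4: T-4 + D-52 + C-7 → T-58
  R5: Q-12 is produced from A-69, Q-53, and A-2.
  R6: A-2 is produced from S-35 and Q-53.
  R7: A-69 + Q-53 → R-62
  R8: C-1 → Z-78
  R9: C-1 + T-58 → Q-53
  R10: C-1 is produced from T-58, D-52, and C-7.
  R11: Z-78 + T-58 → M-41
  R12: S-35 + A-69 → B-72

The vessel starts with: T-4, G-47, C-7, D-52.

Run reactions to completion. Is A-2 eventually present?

T-4, D-52, and C-7 present → T-58 forms (R4).
T-58, D-52, and C-7 present → C-1 forms (R10).
C-1 and T-58 present → Q-53 forms (R9).
C-1 present → Z-78 forms (R8).
Z-78 and T-58 present → M-41 forms (R11).
C-1, M-41, and T-58 present → S-35 forms (R1).
S-35 and Q-53 present → A-2 forms (R6).

Yes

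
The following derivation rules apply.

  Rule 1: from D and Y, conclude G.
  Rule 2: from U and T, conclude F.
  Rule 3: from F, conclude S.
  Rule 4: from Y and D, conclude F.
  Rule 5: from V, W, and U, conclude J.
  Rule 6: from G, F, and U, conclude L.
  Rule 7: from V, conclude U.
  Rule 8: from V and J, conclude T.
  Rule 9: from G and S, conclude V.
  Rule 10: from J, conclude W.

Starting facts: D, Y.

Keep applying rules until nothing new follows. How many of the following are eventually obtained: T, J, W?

T would need V and J (Rule 8), but J is never established.
J would need V, W, and U (Rule 5), but W is never established.
W would need J (Rule 10), but J is never established.
None of the 3 are reached.

0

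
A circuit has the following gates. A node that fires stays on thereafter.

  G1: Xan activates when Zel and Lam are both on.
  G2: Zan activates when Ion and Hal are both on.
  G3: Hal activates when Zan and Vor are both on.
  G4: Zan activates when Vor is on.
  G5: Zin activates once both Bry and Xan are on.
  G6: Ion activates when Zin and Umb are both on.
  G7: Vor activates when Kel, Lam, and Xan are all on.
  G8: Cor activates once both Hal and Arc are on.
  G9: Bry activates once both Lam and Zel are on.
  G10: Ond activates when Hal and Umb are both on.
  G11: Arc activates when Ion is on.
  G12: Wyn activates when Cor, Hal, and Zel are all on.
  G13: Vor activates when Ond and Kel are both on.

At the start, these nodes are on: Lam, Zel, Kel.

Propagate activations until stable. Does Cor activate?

Cor would need Hal and Arc (G8), but Arc never turns on.

No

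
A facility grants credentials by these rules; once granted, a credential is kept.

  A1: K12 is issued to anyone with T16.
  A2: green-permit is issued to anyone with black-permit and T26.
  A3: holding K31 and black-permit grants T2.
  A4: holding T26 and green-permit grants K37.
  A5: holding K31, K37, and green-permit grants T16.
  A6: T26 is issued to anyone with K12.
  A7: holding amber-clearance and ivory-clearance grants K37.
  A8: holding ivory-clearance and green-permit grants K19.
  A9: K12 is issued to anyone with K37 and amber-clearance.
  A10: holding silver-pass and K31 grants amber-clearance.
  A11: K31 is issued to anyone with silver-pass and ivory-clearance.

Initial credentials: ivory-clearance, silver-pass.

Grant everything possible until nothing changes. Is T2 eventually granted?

No

T2 would need K31 and black-permit (A3), but black-permit is never granted.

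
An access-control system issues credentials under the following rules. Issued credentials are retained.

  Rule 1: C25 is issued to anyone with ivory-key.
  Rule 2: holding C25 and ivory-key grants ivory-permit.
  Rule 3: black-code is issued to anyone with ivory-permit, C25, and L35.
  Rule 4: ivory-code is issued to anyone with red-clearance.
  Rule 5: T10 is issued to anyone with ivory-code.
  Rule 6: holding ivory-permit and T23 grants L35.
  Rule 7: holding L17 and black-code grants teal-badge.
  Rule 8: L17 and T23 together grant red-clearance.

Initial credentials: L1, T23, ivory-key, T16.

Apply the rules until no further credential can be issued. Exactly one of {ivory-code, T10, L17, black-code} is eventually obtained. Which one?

Holding ivory-key grants C25 (Rule 1).
Holding C25 and ivory-key grants ivory-permit (Rule 2).
Holding ivory-permit and T23 grants L35 (Rule 6).
Holding ivory-permit, C25, and L35 grants black-code (Rule 3).
No rule produces L17, and it is not given. ivory-code would need red-clearance (Rule 4), but red-clearance is never granted. T10 would need ivory-code (Rule 5), but ivory-code is never granted.

black-code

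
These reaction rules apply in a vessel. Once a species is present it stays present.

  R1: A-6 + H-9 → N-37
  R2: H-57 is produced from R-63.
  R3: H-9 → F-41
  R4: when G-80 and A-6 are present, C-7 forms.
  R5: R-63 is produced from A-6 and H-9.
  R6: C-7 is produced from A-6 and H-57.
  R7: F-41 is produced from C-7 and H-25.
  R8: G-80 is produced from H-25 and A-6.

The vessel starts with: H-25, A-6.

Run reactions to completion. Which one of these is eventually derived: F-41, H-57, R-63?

H-25 and A-6 present → G-80 forms (R8).
G-80 and A-6 present → C-7 forms (R4).
C-7 and H-25 present → F-41 forms (R7).
R-63 would need A-6 and H-9 (R5), but H-9 never forms. H-57 would need R-63 (R2), but R-63 never forms.

F-41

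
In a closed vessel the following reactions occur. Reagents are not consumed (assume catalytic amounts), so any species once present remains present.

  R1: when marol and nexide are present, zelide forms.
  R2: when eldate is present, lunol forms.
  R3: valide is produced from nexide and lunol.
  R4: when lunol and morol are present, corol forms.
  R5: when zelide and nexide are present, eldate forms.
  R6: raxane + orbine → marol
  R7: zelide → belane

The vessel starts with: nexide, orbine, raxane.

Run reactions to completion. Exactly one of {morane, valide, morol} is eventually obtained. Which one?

raxane and orbine present → marol forms (R6).
marol and nexide present → zelide forms (R1).
zelide and nexide present → eldate forms (R5).
eldate present → lunol forms (R2).
nexide and lunol present → valide forms (R3).
No rule produces morane, and it is not given. No rule produces morol, and it is not given.

valide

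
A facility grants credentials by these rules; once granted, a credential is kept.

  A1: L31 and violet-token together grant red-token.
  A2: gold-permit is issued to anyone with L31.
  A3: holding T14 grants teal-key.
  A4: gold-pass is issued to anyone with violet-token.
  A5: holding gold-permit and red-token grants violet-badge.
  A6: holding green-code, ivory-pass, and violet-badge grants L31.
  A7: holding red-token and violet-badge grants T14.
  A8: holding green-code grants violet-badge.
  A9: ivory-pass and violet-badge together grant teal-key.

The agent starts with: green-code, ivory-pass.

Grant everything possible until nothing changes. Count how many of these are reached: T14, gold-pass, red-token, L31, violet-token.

Holding green-code grants violet-badge (A8).
Holding green-code, ivory-pass, and violet-badge grants L31 (A6).
T14 would need red-token and violet-badge (A7), but red-token is never granted.
gold-pass would need violet-token (A4), but violet-token is never granted.
red-token would need L31 and violet-token (A1), but violet-token is never granted.
L31: reached.
No rule produces violet-token, and it is not given.
Reached: L31 — 1 of the 5.

1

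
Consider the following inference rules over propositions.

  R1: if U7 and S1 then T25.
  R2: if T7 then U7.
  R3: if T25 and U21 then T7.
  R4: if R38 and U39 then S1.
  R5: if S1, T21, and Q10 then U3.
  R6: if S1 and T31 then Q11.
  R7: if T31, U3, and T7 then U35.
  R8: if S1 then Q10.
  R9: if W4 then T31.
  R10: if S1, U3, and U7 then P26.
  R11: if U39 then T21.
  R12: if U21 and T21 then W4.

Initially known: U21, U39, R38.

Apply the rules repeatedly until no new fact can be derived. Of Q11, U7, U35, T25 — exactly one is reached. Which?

Q11

From R38 and U39, R4 gives S1.
U39 holds, so T21 follows (R11).
From U21 and T21, R12 gives W4.
W4 holds, so T31 follows (R9).
From S1 and T31, R6 gives Q11.
U7 would need T7 (R2), but T7 is never established. T25 would need U7 and S1 (R1), but U7 is never established. U35 would need T31, U3, and T7 (R7), but T7 is never established.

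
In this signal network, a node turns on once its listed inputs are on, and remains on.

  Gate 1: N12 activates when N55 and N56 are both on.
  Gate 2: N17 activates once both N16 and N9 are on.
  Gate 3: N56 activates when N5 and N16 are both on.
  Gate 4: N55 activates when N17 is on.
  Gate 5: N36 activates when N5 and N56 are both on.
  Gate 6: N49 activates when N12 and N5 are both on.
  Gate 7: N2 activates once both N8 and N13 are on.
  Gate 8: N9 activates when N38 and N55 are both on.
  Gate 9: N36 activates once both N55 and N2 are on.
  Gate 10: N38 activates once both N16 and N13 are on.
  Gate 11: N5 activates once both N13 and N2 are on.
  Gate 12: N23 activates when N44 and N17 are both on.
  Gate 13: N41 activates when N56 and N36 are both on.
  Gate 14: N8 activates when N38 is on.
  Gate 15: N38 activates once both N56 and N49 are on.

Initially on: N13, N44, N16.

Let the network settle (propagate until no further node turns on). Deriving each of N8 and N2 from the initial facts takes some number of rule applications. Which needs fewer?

N8

N8: Gate 10: N16 and N13 on → N38 on. Gate 14: N38 on → N8 on. [2 rule applications]
N2: N16 and N13 are on, so N38 activates (Gate 10). N38 is on, so N8 activates (Gate 14). Gate 7: N8 and N13 on → N2 on. [3 rule applications]
N8 needs fewer.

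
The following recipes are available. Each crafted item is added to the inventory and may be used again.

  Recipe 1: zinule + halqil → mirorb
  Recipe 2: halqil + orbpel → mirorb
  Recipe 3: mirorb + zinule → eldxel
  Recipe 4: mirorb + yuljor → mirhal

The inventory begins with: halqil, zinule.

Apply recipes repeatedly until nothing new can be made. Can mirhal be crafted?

mirhal would need mirorb and yuljor (Recipe 4), but yuljor is never obtained.

No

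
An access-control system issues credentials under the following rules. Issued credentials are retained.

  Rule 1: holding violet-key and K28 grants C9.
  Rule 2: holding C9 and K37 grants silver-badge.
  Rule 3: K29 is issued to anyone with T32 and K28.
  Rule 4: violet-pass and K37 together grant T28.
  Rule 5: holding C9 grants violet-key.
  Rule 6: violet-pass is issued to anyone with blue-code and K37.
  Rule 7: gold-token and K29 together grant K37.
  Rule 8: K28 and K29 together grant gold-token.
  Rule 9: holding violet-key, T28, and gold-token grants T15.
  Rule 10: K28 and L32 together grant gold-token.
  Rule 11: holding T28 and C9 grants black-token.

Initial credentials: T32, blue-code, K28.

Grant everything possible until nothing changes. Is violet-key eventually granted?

No

violet-key would need C9 (Rule 5), but C9 is never granted.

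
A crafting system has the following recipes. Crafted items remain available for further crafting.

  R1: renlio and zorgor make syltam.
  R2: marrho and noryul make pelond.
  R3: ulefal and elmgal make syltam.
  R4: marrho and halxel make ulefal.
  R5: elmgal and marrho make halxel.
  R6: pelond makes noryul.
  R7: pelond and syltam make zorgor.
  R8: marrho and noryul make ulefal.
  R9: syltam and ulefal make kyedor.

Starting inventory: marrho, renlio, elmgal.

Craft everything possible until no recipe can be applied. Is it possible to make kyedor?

Yes

Using R5, elmgal and marrho make halxel.
marrho and halxel → ulefal (R4).
Using R3, ulefal and elmgal make syltam.
Using R9, syltam and ulefal make kyedor.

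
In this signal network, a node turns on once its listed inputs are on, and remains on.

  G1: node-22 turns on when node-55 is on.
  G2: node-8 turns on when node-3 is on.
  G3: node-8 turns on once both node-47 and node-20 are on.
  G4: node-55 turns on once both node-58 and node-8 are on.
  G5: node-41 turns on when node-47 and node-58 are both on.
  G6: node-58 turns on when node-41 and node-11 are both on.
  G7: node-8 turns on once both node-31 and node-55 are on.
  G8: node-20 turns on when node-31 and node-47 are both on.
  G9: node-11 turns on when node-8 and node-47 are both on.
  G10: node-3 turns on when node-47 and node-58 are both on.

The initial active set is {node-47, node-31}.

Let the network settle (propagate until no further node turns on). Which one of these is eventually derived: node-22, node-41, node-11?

node-11

G8: node-31 and node-47 on → node-20 on.
G3: node-47 and node-20 on → node-8 on.
node-8 and node-47 are on, so node-11 turns on (G9).
node-22 would need node-55 (G1), but node-55 never turns on. node-41 would need node-47 and node-58 (G5), but node-58 never turns on.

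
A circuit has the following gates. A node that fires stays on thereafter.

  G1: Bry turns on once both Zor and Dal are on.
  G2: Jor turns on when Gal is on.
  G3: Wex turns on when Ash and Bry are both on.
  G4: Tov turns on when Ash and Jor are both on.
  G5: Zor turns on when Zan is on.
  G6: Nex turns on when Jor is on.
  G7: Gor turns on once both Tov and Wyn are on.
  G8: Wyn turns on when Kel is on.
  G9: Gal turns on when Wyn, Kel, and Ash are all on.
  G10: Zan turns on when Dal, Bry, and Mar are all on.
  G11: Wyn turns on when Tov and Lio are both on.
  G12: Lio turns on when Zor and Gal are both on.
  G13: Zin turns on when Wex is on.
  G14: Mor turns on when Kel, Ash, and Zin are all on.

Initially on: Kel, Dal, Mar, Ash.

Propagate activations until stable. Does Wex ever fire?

Wex would need Ash and Bry (G3), but Bry never turns on.

No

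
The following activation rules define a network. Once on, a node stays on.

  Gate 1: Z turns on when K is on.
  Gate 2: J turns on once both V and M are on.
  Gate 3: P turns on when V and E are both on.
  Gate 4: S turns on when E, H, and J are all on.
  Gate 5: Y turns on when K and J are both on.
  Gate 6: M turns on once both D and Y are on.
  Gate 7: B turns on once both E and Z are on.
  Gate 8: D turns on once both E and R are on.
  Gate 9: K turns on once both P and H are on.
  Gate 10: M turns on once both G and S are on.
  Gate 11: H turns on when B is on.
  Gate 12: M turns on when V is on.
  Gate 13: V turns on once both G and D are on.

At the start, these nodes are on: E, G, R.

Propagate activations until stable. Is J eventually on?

Yes

Gate 8: E and R on → D on.
Gate 13: G and D on → V on.
V is on, so M turns on (Gate 12).
V and M are on, so J turns on (Gate 2).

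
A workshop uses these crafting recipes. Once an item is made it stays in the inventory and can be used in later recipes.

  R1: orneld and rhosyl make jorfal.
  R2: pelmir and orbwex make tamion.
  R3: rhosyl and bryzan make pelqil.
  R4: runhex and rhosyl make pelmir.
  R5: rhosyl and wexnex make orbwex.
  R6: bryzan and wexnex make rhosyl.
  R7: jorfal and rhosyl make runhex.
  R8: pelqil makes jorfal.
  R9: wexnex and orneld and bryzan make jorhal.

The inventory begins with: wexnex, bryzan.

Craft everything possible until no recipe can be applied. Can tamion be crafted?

Yes

bryzan and wexnex → rhosyl (R6).
Using R5, rhosyl and wexnex make orbwex.
rhosyl and bryzan → pelqil (R3).
pelqil → jorfal (R8).
jorfal and rhosyl → runhex (R7).
Using R4, runhex and rhosyl make pelmir.
Using R2, pelmir and orbwex make tamion.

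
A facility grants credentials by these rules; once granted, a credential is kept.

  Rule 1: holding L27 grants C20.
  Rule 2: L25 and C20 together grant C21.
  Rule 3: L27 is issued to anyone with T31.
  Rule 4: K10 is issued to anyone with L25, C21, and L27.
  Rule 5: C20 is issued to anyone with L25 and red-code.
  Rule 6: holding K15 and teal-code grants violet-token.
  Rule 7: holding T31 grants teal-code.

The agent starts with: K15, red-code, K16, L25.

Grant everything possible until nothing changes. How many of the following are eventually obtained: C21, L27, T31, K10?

1

Holding L25 and red-code grants C20 (Rule 5).
Holding L25 and C20 grants C21 (Rule 2).
C21: reached.
L27 would need T31 (Rule 3), but T31 is never granted.
No rule produces T31, and it is not given.
K10 would need L25, C21, and L27 (Rule 4), but L27 is never granted.
Reached: C21 — 1 of the 4.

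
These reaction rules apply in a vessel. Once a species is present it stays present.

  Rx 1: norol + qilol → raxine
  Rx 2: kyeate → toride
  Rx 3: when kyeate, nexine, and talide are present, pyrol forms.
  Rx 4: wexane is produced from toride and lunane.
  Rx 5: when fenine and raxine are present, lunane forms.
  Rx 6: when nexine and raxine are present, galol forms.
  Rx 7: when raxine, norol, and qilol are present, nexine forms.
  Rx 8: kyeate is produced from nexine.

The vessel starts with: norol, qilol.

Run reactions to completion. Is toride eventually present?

Yes

norol and qilol present → raxine forms (Rx 1).
raxine, norol, and qilol present → nexine forms (Rx 7).
nexine present → kyeate forms (Rx 8).
kyeate present → toride forms (Rx 2).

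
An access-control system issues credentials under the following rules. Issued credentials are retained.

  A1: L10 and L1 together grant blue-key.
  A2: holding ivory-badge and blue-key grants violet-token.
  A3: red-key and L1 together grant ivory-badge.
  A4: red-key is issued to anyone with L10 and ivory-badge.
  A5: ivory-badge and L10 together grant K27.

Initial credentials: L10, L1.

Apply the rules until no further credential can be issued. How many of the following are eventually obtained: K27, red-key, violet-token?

K27 would need ivory-badge and L10 (A5), but ivory-badge is never granted.
red-key would need L10 and ivory-badge (A4), but ivory-badge is never granted.
violet-token would need ivory-badge and blue-key (A2), but ivory-badge is never granted.
None of the 3 are reached.

0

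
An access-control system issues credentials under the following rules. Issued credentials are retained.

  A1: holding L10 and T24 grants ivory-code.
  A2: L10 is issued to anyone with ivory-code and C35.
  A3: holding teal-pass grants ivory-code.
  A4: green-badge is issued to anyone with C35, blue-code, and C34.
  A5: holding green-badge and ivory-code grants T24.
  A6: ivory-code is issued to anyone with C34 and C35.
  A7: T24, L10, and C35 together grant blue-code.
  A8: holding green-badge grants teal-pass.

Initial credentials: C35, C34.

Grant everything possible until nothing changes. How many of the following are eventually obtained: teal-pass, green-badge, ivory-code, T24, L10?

2

Holding C34 and C35 grants ivory-code (A6).
Holding ivory-code and C35 grants L10 (A2).
teal-pass would need green-badge (A8), but green-badge is never granted.
green-badge would need C35, blue-code, and C34 (A4), but blue-code is never granted.
ivory-code: reached.
T24 would need green-badge and ivory-code (A5), but green-badge is never granted.
L10: reached.
Reached: ivory-code and L10 — 2 of the 5.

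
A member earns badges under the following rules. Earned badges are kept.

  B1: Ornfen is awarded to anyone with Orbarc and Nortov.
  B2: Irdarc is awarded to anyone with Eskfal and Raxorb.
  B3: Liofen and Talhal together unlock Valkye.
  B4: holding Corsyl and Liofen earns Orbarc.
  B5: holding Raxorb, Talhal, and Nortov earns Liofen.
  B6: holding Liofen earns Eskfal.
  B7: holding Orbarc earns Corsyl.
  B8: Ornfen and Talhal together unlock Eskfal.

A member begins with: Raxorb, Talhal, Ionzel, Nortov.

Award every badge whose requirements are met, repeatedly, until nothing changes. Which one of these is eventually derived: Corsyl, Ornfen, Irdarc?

With Raxorb, Talhal, and Nortov, Liofen is earned (B5).
With Liofen, Eskfal is earned (B6).
With Eskfal and Raxorb, Irdarc is earned (B2).
Corsyl would need Orbarc (B7), but Orbarc is never earned. Ornfen would need Orbarc and Nortov (B1), but Orbarc is never earned.

Irdarc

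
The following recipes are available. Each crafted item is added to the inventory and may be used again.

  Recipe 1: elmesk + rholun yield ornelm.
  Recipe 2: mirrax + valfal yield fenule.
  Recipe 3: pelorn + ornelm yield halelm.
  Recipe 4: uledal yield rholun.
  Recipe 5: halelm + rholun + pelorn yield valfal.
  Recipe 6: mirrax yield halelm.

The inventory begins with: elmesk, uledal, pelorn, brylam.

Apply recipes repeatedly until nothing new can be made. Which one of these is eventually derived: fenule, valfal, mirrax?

valfal

Using Recipe 4, uledal makes rholun.
elmesk + rholun → ornelm (Recipe 1).
pelorn + ornelm → halelm (Recipe 3).
halelm + rholun + pelorn → valfal (Recipe 5).
No rule produces mirrax, and it is not given. fenule would need mirrax and valfal (Recipe 2), but mirrax is never obtained.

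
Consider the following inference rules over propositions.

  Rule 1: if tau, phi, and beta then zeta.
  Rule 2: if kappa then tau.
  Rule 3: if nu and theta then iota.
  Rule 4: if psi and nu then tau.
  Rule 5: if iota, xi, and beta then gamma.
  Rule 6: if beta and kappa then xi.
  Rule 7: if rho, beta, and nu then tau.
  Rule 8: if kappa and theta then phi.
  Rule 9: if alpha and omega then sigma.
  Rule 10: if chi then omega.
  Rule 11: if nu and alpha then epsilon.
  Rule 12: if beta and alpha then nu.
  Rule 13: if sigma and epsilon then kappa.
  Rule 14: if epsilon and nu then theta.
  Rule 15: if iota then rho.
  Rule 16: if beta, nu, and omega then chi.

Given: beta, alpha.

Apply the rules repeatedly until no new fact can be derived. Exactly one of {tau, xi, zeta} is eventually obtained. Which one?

beta and alpha hold, so nu follows (Rule 12).
nu and alpha hold, so epsilon follows (Rule 11).
epsilon and nu hold, so theta follows (Rule 14).
nu and theta hold, so iota follows (Rule 3).
From iota, Rule 15 gives rho.
rho, beta, and nu hold, so tau follows (Rule 7).
xi would need beta and kappa (Rule 6), but kappa is never established. zeta would need tau, phi, and beta (Rule 1), but phi is never established.

tau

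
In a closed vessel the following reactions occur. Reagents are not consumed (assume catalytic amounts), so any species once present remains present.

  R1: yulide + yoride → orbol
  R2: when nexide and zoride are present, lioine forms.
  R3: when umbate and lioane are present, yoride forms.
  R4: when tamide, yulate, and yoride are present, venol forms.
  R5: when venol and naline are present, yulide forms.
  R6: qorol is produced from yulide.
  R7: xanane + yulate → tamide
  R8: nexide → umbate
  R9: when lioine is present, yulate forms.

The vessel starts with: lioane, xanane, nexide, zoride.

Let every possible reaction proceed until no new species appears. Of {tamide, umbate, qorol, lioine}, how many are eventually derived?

3

nexide present → umbate forms (R8).
nexide and zoride present → lioine forms (R2).
lioine present → yulate forms (R9).
xanane and yulate present → tamide forms (R7).
tamide: reached.
umbate: reached.
qorol would need yulide (R6), but yulide never forms.
lioine: reached.
Reached: tamide, umbate, and lioine — 3 of the 4.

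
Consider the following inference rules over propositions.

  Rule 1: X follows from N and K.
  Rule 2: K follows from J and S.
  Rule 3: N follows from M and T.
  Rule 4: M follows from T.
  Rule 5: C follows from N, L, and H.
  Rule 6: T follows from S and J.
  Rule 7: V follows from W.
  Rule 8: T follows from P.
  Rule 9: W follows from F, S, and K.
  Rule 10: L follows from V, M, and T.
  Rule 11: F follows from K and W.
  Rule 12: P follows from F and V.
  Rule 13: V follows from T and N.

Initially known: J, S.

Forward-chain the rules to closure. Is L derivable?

S and J hold, so T follows (Rule 6).
From T, Rule 4 gives M.
From M and T, Rule 3 gives N.
T and N hold, so V follows (Rule 13).
From V, M, and T, Rule 10 gives L.

Yes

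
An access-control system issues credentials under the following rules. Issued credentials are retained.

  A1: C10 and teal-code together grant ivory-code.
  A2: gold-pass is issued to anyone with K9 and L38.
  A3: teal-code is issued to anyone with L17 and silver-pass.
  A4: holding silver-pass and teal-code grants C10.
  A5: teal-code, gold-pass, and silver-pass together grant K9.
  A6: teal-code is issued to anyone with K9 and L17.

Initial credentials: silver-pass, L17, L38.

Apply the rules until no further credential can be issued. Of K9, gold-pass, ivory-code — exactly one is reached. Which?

Holding L17 and silver-pass grants teal-code (A3).
Holding silver-pass and teal-code grants C10 (A4).
Holding C10 and teal-code grants ivory-code (A1).
gold-pass would need K9 and L38 (A2), but K9 is never granted. K9 would need teal-code, gold-pass, and silver-pass (A5), but gold-pass is never granted.

ivory-code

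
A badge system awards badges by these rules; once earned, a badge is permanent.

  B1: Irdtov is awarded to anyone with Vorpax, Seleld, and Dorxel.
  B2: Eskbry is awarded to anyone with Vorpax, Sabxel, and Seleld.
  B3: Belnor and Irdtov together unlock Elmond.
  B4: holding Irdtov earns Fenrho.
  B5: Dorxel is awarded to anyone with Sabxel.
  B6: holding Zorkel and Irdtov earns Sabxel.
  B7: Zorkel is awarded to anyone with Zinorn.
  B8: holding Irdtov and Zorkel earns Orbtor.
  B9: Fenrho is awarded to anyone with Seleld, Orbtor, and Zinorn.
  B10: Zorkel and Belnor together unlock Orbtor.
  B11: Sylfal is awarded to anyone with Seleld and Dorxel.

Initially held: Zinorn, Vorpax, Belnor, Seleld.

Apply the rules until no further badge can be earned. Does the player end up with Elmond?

No

Elmond would need Belnor and Irdtov (B3), but Irdtov is never earned.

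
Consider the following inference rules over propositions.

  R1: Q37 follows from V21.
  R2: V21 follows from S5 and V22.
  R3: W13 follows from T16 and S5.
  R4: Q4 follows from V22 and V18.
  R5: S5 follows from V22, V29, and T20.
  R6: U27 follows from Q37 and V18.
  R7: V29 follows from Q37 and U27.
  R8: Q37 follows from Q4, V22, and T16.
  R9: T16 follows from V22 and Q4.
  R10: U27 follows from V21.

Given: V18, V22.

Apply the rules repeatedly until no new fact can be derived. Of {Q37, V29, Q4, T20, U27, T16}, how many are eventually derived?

5

From V22 and V18, R4 gives Q4.
From V22 and Q4, R9 gives T16.
Q4, V22, and T16 hold, so Q37 follows (R8).
From Q37 and V18, R6 gives U27.
Q37 and U27 hold, so V29 follows (R7).
Q37: reached.
V29: reached.
Q4: reached.
No rule produces T20, and it is not given.
U27: reached.
T16: reached.
Reached: Q37, V29, Q4, U27, and T16 — 5 of the 6.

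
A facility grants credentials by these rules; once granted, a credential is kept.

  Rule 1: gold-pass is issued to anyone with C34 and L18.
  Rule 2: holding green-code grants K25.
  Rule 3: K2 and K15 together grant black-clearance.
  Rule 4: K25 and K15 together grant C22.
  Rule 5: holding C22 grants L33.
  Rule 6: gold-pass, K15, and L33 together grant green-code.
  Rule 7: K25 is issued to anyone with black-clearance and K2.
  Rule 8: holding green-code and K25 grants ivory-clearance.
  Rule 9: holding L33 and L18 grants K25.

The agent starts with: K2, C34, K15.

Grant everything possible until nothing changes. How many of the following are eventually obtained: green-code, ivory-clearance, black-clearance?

Holding K2 and K15 grants black-clearance (Rule 3).
green-code would need gold-pass, K15, and L33 (Rule 6), but gold-pass is never granted.
ivory-clearance would need green-code and K25 (Rule 8), but green-code is never granted.
black-clearance: reached.
Reached: black-clearance — 1 of the 3.

1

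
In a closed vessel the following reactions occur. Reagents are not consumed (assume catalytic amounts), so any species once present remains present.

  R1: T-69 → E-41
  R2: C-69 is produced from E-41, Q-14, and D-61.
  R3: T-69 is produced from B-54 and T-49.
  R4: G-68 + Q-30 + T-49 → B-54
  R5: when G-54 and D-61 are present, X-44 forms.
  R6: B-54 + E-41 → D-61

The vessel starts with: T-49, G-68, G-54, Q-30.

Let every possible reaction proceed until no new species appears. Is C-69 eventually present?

C-69 would need E-41, Q-14, and D-61 (R2), but Q-14 never forms.

No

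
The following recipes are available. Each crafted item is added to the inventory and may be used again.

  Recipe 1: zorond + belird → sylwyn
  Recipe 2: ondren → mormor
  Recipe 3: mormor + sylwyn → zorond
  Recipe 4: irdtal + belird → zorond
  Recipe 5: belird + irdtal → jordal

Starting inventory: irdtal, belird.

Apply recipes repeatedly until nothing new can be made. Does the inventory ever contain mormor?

mormor would need ondren (Recipe 2), but ondren is never obtained.

No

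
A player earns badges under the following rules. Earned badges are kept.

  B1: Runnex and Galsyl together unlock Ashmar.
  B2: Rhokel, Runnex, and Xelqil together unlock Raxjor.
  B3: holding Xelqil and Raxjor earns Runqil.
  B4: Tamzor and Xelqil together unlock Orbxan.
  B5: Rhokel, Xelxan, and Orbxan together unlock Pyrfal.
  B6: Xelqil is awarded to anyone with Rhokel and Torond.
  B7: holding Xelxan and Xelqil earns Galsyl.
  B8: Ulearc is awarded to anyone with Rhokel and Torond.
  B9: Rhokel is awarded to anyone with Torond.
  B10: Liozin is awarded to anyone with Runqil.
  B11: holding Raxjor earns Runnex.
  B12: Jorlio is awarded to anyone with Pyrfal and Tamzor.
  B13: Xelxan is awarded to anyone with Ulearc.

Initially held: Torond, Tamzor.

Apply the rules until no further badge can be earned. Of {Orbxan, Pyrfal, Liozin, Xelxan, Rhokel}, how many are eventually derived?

With Torond, Rhokel is earned (B9).
With Rhokel and Torond, Xelqil is earned (B6).
With Rhokel and Torond, Ulearc is earned (B8).
With Ulearc, Xelxan is earned (B13).
With Tamzor and Xelqil, Orbxan is earned (B4).
With Rhokel, Xelxan, and Orbxan, Pyrfal is earned (B5).
Orbxan: reached.
Pyrfal: reached.
Liozin would need Runqil (B10), but Runqil is never earned.
Xelxan: reached.
Rhokel: reached.
Reached: Orbxan, Pyrfal, Xelxan, and Rhokel — 4 of the 5.

4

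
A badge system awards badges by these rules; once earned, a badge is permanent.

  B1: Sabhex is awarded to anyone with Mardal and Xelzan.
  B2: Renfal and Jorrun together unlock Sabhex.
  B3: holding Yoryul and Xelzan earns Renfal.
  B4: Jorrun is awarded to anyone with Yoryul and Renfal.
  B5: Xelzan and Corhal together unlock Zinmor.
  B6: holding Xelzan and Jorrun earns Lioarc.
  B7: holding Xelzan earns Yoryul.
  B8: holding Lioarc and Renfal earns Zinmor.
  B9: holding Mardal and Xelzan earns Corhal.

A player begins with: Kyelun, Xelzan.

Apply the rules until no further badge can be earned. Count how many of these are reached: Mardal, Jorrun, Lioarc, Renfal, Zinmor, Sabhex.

With Xelzan, Yoryul is earned (B7).
With Yoryul and Xelzan, Renfal is earned (B3).
With Yoryul and Renfal, Jorrun is earned (B4).
With Renfal and Jorrun, Sabhex is earned (B2).
With Xelzan and Jorrun, Lioarc is earned (B6).
With Lioarc and Renfal, Zinmor is earned (B8).
No rule produces Mardal, and it is not given.
Jorrun: reached.
Lioarc: reached.
Renfal: reached.
Zinmor: reached.
Sabhex: reached.
Reached: Jorrun, Lioarc, Renfal, Zinmor, and Sabhex — 5 of the 6.

5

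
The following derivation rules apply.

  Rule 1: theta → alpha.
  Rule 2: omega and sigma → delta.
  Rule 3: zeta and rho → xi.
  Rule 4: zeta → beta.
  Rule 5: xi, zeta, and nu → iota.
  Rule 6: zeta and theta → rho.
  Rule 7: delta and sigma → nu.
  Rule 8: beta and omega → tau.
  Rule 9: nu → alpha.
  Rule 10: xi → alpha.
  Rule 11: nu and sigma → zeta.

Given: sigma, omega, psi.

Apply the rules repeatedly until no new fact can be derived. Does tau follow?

Yes

omega and sigma hold, so delta follows (Rule 2).
From delta and sigma, Rule 7 gives nu.
From nu and sigma, Rule 11 gives zeta.
zeta holds, so beta follows (Rule 4).
beta and omega hold, so tau follows (Rule 8).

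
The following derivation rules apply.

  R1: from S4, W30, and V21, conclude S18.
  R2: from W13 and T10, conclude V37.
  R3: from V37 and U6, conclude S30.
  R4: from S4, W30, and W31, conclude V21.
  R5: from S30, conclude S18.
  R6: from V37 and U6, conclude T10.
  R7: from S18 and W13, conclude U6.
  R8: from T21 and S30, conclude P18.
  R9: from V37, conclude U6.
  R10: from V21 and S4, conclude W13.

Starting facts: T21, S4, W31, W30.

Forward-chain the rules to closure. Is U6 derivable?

Yes

From S4, W30, and W31, R4 gives V21.
From V21 and S4, R10 gives W13.
From S4, W30, and V21, R1 gives S18.
S18 and W13 hold, so U6 follows (R7).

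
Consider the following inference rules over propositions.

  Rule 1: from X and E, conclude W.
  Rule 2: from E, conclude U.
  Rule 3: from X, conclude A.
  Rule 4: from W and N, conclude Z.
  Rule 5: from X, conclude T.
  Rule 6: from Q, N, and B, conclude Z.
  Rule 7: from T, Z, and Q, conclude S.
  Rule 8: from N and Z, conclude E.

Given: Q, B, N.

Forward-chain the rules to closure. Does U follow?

From Q, N, and B, Rule 6 gives Z.
N and Z hold, so E follows (Rule 8).
E holds, so U follows (Rule 2).

Yes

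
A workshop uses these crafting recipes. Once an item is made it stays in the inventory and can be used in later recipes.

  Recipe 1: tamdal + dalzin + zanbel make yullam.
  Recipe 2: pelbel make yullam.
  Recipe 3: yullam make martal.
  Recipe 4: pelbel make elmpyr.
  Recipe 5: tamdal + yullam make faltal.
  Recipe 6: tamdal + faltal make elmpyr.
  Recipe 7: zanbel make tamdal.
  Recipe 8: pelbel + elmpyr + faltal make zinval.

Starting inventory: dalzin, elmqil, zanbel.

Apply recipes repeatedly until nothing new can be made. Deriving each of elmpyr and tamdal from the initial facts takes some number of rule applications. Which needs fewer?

tamdal: zanbel → tamdal (Recipe 7). [1 rule application]
elmpyr: zanbel → tamdal (Recipe 7). tamdal + dalzin + zanbel → yullam (Recipe 1). tamdal + yullam → faltal (Recipe 5). tamdal + faltal → elmpyr (Recipe 6). [4 rule applications]
tamdal needs fewer.

tamdal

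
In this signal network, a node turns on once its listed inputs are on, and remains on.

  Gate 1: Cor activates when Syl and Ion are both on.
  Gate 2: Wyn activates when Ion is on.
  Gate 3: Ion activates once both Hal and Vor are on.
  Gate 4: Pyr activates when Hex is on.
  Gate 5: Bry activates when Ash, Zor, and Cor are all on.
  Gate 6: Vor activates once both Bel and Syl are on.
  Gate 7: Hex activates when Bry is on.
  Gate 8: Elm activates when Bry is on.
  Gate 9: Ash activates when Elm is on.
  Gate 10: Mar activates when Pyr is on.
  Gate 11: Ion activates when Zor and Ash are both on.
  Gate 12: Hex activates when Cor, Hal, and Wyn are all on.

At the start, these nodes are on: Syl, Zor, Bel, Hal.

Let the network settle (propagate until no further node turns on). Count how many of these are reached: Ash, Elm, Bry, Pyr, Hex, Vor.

Bel and Syl are on, so Vor activates (Gate 6).
Hal and Vor are on, so Ion activates (Gate 3).
Syl and Ion are on, so Cor activates (Gate 1).
Gate 2: Ion on → Wyn on.
Gate 12: Cor, Hal, and Wyn on → Hex on.
Gate 4: Hex on → Pyr on.
Ash would need Elm (Gate 9), but Elm never turns on.
Elm would need Bry (Gate 8), but Bry never turns on.
Bry would need Ash, Zor, and Cor (Gate 5), but Ash never turns on.
Pyr: reached.
Hex: reached.
Vor: reached.
Reached: Pyr, Hex, and Vor — 3 of the 6.

3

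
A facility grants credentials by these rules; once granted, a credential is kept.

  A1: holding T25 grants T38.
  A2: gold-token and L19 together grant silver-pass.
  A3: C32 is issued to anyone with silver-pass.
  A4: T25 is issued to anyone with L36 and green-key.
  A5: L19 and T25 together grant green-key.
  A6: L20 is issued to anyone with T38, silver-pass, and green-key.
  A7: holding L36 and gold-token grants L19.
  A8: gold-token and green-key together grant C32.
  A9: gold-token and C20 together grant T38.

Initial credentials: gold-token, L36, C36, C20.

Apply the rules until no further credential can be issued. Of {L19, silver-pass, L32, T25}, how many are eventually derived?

Holding L36 and gold-token grants L19 (A7).
Holding gold-token and L19 grants silver-pass (A2).
L19: reached.
silver-pass: reached.
No rule produces L32, and it is not given.
T25 would need L36 and green-key (A4), but green-key is never granted.
Reached: L19 and silver-pass — 2 of the 4.

2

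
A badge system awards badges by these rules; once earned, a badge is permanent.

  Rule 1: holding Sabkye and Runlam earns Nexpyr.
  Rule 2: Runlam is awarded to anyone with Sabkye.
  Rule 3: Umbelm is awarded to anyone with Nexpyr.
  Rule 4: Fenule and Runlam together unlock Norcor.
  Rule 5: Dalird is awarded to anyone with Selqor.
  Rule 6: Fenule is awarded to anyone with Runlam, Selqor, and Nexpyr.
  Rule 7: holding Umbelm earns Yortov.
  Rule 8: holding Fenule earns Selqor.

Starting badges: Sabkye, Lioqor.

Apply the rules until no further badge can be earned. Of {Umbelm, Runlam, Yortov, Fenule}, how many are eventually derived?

3

With Sabkye, Runlam is earned (Rule 2).
With Sabkye and Runlam, Nexpyr is earned (Rule 1).
With Nexpyr, Umbelm is earned (Rule 3).
With Umbelm, Yortov is earned (Rule 7).
Umbelm: reached.
Runlam: reached.
Yortov: reached.
Fenule would need Runlam, Selqor, and Nexpyr (Rule 6), but Selqor is never earned.
Reached: Umbelm, Runlam, and Yortov — 3 of the 4.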